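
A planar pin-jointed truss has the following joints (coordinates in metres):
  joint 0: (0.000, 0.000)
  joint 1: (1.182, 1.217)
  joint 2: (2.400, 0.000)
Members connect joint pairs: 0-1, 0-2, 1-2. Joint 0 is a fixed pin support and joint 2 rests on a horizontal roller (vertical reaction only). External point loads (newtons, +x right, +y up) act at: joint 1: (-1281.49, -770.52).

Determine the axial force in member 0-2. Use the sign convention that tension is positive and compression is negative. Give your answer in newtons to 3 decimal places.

-270.563

N=3 nodes, M=3 members, R=3 reactions → 2N=6, M+R=6
member 0 (0-1): L=1.6965, (cx,cy)=(0.6967,0.7173)
member 1 (0-2): L=2.4000, (cx,cy)=(1.0000,0.0000)
member 2 (1-2): L=1.7218, (cx,cy)=(0.7074,-0.7068)
solve A·x = −loads:
  F[0-1] = -1450.9875 N (compression)
  F[0-2] = -270.5633 N (compression)
  F[1-2] = +382.4772 N (tension)
  Rx@0 = +1281.4900 N
  Ry@0 = +1040.8611 N
  Ry@2 = -270.3411 N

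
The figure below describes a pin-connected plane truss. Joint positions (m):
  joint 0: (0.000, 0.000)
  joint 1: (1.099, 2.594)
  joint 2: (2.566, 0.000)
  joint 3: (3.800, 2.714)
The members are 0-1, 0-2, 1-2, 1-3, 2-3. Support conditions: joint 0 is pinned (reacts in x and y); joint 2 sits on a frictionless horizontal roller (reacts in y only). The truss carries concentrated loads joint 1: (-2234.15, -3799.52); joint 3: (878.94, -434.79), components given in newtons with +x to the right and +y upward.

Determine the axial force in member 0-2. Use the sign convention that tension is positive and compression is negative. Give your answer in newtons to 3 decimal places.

N=4 nodes, M=5 members, R=3 reactions → 2N=8, M+R=8
member 0 (0-1): L=2.8172, (cx,cy)=(0.3901,0.9208)
member 1 (0-2): L=2.5660, (cx,cy)=(1.0000,0.0000)
member 2 (1-2): L=2.9801, (cx,cy)=(0.4923,-0.8704)
member 3 (1-3): L=2.7037, (cx,cy)=(0.9990,0.0444)
member 4 (2-3): L=2.9814, (cx,cy)=(0.4139,0.9103)
solve A·x = −loads:
  F[0-1] = -3575.2788 N (compression)
  F[0-2] = +39.5174 N (tension)
  F[1-2] = -526.9583 N (compression)
  F[1-3] = +1099.9108 N (tension)
  F[2-3] = -531.2510 N (compression)
  Rx@0 = +1355.2100 N
  Ry@0 = +3292.0136 N
  Ry@2 = +942.2964 N

39.517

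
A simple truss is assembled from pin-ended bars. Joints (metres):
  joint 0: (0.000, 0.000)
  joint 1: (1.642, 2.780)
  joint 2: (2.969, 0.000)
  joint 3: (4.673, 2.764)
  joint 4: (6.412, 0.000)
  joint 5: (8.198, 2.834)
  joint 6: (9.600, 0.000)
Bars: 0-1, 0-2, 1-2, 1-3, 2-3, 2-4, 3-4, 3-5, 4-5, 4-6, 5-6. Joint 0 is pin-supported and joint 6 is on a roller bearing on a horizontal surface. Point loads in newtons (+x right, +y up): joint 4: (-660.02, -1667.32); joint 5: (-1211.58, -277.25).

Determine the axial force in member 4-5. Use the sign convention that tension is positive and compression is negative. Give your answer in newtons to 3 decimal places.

N=7 nodes, M=11 members, R=3 reactions → 2N=14, M+R=14
member 0 (0-1): L=3.2287, (cx,cy)=(0.5086,0.8610)
member 1 (0-2): L=2.9690, (cx,cy)=(1.0000,0.0000)
member 2 (1-2): L=3.0805, (cx,cy)=(0.4308,-0.9025)
member 3 (1-3): L=3.0310, (cx,cy)=(1.0000,-0.0053)
member 4 (2-3): L=3.2470, (cx,cy)=(0.5248,0.8512)
member 5 (2-4): L=3.4430, (cx,cy)=(1.0000,0.0000)
member 6 (3-4): L=3.2656, (cx,cy)=(0.5325,-0.8464)
member 7 (3-5): L=3.5257, (cx,cy)=(0.9998,0.0199)
member 8 (4-5): L=3.3498, (cx,cy)=(0.5332,0.8460)
member 9 (4-6): L=3.1880, (cx,cy)=(1.0000,0.0000)
member 10 (5-6): L=3.1618, (cx,cy)=(0.4434,-0.8963)
solve A·x = −loads:
  F[0-1] = -1105.4819 N (compression)
  F[0-2] = -1309.3935 N (compression)
  F[1-2] = +1060.6891 N (tension)
  F[1-3] = -1019.1419 N (compression)
  F[2-3] = -1124.5161 N (compression)
  F[2-4] = -262.3437 N (compression)
  F[3-4] = +1073.4014 N (tension)
  F[3-5] = -2181.3037 N (compression)
  F[4-5] = +896.8893 N (tension)
  F[4-6] = +491.1068 N (tension)
  F[5-6] = -1107.5574 N (compression)
  Rx@0 = +1871.6000 N
  Ry@0 = +951.8477 N
  Ry@6 = +992.7223 N

896.889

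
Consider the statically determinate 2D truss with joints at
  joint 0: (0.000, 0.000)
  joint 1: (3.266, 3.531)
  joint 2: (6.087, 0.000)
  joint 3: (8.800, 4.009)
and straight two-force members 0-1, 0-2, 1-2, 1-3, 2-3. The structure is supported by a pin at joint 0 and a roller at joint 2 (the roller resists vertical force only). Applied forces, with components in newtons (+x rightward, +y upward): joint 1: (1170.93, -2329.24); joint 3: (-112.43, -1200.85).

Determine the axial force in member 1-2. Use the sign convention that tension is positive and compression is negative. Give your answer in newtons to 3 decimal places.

N=4 nodes, M=5 members, R=3 reactions → 2N=8, M+R=8
member 0 (0-1): L=4.8099, (cx,cy)=(0.6790,0.7341)
member 1 (0-2): L=6.0870, (cx,cy)=(1.0000,0.0000)
member 2 (1-2): L=4.5195, (cx,cy)=(0.6242,-0.7813)
member 3 (1-3): L=5.5546, (cx,cy)=(0.9963,0.0861)
member 4 (2-3): L=4.8407, (cx,cy)=(0.5605,0.8282)
solve A·x = −loads:
  F[0-1] = +83.0113 N (tension)
  F[0-2] = +1002.1335 N (tension)
  F[1-2] = -2977.0984 N (compression)
  F[1-3] = +746.4575 N (tension)
  F[2-3] = -1527.5411 N (compression)
  Rx@0 = -1058.5000 N
  Ry@0 = -60.9400 N
  Ry@2 = +3591.0300 N

-2977.098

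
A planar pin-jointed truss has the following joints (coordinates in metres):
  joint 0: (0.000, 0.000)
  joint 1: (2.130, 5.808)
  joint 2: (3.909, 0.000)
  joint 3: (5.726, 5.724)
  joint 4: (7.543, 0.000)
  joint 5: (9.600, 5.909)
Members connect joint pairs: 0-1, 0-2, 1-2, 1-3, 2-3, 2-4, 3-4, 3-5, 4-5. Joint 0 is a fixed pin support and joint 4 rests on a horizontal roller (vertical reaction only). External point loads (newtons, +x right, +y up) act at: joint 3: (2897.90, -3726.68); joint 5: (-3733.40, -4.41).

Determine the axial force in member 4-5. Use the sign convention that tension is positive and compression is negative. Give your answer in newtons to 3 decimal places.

187.222

N=6 nodes, M=9 members, R=3 reactions → 2N=12, M+R=12
member 0 (0-1): L=6.1863, (cx,cy)=(0.3443,0.9389)
member 1 (0-2): L=3.9090, (cx,cy)=(1.0000,0.0000)
member 2 (1-2): L=6.0743, (cx,cy)=(0.2929,-0.9562)
member 3 (1-3): L=3.5970, (cx,cy)=(0.9997,-0.0234)
member 4 (2-3): L=6.0055, (cx,cy)=(0.3026,0.9531)
member 5 (2-4): L=3.6340, (cx,cy)=(1.0000,0.0000)
member 6 (3-4): L=6.0055, (cx,cy)=(0.3026,-0.9531)
member 7 (3-5): L=3.8784, (cx,cy)=(0.9989,0.0477)
member 8 (4-5): L=6.2568, (cx,cy)=(0.3288,0.9444)
solve A·x = −loads:
  F[0-1] = -1727.7261 N (compression)
  F[0-2] = -240.6238 N (compression)
  F[1-2] = +1723.3355 N (tension)
  F[1-3] = -1099.8911 N (compression)
  F[2-3] = -1728.7975 N (compression)
  F[2-4] = +787.1518 N (tension)
  F[3-4] = -2398.2221 N (compression)
  F[3-5] = -3799.2763 N (compression)
  F[4-5] = +187.2223 N (tension)
  Rx@0 = +835.5000 N
  Ry@0 = +1622.0850 N
  Ry@4 = +2109.0050 N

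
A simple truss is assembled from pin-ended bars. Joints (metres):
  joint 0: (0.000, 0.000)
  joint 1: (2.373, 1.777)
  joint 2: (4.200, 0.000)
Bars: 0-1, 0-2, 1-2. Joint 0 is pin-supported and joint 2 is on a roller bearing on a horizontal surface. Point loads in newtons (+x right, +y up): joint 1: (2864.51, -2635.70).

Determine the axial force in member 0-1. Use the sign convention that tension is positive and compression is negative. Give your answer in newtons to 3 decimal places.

109.160

N=3 nodes, M=3 members, R=3 reactions → 2N=6, M+R=6
member 0 (0-1): L=2.9646, (cx,cy)=(0.8004,0.5994)
member 1 (0-2): L=4.2000, (cx,cy)=(1.0000,0.0000)
member 2 (1-2): L=2.5487, (cx,cy)=(0.7168,-0.6972)
solve A·x = −loads:
  F[0-1] = +109.1598 N (tension)
  F[0-2] = +2777.1336 N (tension)
  F[1-2] = -3874.0909 N (compression)
  Rx@0 = -2864.5100 N
  Ry@0 = -65.4310 N
  Ry@2 = +2701.1310 N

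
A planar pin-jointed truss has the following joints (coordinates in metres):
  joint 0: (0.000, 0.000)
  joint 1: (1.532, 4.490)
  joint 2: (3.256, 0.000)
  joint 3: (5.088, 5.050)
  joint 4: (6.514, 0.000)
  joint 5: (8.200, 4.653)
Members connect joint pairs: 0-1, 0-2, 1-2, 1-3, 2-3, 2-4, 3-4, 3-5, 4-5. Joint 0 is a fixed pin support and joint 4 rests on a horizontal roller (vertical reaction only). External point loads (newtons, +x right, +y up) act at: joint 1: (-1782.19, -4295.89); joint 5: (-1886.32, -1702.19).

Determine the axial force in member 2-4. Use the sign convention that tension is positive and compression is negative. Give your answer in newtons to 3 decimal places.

-1034.244

N=6 nodes, M=9 members, R=3 reactions → 2N=12, M+R=12
member 0 (0-1): L=4.7442, (cx,cy)=(0.3229,0.9464)
member 1 (0-2): L=3.2560, (cx,cy)=(1.0000,0.0000)
member 2 (1-2): L=4.8096, (cx,cy)=(0.3584,-0.9335)
member 3 (1-3): L=3.5998, (cx,cy)=(0.9878,0.1556)
member 4 (2-3): L=5.3720, (cx,cy)=(0.3410,0.9401)
member 5 (2-4): L=3.2580, (cx,cy)=(1.0000,0.0000)
member 6 (3-4): L=5.2475, (cx,cy)=(0.2717,-0.9624)
member 7 (3-5): L=3.1372, (cx,cy)=(0.9920,-0.1265)
member 8 (4-5): L=4.9490, (cx,cy)=(0.3407,0.9402)
solve A·x = −loads:
  F[0-1] = -5727.6933 N (compression)
  F[0-2] = -1818.9070 N (compression)
  F[1-2] = +1125.5859 N (tension)
  F[1-3] = -476.6820 N (compression)
  F[2-3] = -1117.7971 N (compression)
  F[2-4] = -1034.2438 N (compression)
  F[3-4] = +1329.7866 N (tension)
  F[3-5] = -1223.2796 N (compression)
  F[4-5] = -1975.1386 N (compression)
  Rx@0 = +3668.5100 N
  Ry@0 = +5420.8339 N
  Ry@4 = +577.2461 N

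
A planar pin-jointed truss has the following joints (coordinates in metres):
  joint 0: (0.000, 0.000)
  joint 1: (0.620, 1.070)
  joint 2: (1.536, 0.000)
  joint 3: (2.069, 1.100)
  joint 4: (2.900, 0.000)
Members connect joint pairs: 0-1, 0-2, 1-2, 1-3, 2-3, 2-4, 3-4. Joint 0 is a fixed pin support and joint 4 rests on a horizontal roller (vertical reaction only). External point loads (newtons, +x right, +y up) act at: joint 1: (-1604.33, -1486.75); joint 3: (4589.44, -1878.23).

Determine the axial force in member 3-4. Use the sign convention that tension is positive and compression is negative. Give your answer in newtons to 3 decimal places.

-3517.653

N=5 nodes, M=7 members, R=3 reactions → 2N=10, M+R=10
member 0 (0-1): L=1.2366, (cx,cy)=(0.5014,0.8652)
member 1 (0-2): L=1.5360, (cx,cy)=(1.0000,0.0000)
member 2 (1-2): L=1.4085, (cx,cy)=(0.6503,-0.7597)
member 3 (1-3): L=1.4493, (cx,cy)=(0.9998,0.0207)
member 4 (2-3): L=1.2223, (cx,cy)=(0.4361,0.8999)
member 5 (2-4): L=1.3640, (cx,cy)=(1.0000,0.0000)
member 6 (3-4): L=1.3786, (cx,cy)=(0.6028,-0.7979)
solve A·x = −loads:
  F[0-1] = -645.1649 N (compression)
  F[0-2] = +3308.5666 N (tension)
  F[1-2] = -1166.7082 N (compression)
  F[1-3] = +2040.0483 N (tension)
  F[2-3] = +984.8624 N (tension)
  F[2-4] = +2120.3769 N (tension)
  F[3-4] = -3517.6527 N (compression)
  Rx@0 = -2985.1100 N
  Ry@0 = +558.2235 N
  Ry@4 = +2806.7565 N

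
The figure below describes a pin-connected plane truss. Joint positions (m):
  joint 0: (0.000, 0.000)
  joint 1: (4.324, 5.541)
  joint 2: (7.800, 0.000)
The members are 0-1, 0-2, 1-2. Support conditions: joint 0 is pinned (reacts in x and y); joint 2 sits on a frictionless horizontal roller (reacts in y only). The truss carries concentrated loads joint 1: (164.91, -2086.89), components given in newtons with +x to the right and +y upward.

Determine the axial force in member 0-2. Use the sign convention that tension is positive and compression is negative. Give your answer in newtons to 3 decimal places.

799.233

N=3 nodes, M=3 members, R=3 reactions → 2N=6, M+R=6
member 0 (0-1): L=7.0285, (cx,cy)=(0.6152,0.7884)
member 1 (0-2): L=7.8000, (cx,cy)=(1.0000,0.0000)
member 2 (1-2): L=6.5410, (cx,cy)=(0.5314,-0.8471)
solve A·x = −loads:
  F[0-1] = -1031.0661 N (compression)
  F[0-2] = +799.2327 N (tension)
  F[1-2] = -1503.9747 N (compression)
  Rx@0 = -164.9100 N
  Ry@0 = +812.8543 N
  Ry@2 = +1274.0357 N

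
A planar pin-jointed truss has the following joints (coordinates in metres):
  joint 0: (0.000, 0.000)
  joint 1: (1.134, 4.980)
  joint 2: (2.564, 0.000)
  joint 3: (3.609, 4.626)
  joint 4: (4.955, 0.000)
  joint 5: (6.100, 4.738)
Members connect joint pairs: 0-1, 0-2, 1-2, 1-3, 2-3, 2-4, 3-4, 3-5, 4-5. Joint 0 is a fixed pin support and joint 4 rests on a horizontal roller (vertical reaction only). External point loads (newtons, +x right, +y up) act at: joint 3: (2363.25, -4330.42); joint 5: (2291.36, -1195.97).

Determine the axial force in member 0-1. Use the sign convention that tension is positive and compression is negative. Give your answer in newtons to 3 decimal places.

N=6 nodes, M=9 members, R=3 reactions → 2N=12, M+R=12
member 0 (0-1): L=5.1075, (cx,cy)=(0.2220,0.9750)
member 1 (0-2): L=2.5640, (cx,cy)=(1.0000,0.0000)
member 2 (1-2): L=5.1812, (cx,cy)=(0.2760,-0.9612)
member 3 (1-3): L=2.5002, (cx,cy)=(0.9899,-0.1416)
member 4 (2-3): L=4.7426, (cx,cy)=(0.2203,0.9754)
member 5 (2-4): L=2.3910, (cx,cy)=(1.0000,0.0000)
member 6 (3-4): L=4.8178, (cx,cy)=(0.2794,-0.9602)
member 7 (3-5): L=2.4935, (cx,cy)=(0.9990,0.0449)
member 8 (4-5): L=4.8744, (cx,cy)=(0.2349,0.9720)
solve A·x = −loads:
  F[0-1] = +3586.9036 N (tension)
  F[0-2] = +3858.2195 N (tension)
  F[1-2] = -3918.1401 N (compression)
  F[1-3] = +1896.8895 N (tension)
  F[2-3] = +3860.8473 N (tension)
  F[2-4] = +1926.1123 N (tension)
  F[3-4] = -8030.2587 N (compression)
  F[3-5] = +2611.3629 N (tension)
  F[4-5] = -1351.0671 N (compression)
  Rx@0 = -4654.6100 N
  Ry@0 = -3497.3761 N
  Ry@4 = +9023.7661 N

3586.904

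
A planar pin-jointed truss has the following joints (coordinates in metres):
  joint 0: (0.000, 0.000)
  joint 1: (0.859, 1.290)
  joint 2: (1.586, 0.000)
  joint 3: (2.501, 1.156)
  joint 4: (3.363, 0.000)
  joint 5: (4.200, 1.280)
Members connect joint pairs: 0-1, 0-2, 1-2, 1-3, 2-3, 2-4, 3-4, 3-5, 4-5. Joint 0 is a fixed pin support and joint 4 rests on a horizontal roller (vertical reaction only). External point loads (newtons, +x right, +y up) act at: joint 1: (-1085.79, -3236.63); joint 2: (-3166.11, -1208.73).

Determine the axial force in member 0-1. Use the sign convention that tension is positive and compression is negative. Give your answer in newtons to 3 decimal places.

N=6 nodes, M=9 members, R=3 reactions → 2N=12, M+R=12
member 0 (0-1): L=1.5498, (cx,cy)=(0.5543,0.8323)
member 1 (0-2): L=1.5860, (cx,cy)=(1.0000,0.0000)
member 2 (1-2): L=1.4808, (cx,cy)=(0.4910,-0.8712)
member 3 (1-3): L=1.6475, (cx,cy)=(0.9967,-0.0813)
member 4 (2-3): L=1.4743, (cx,cy)=(0.6206,0.7841)
member 5 (2-4): L=1.7770, (cx,cy)=(1.0000,0.0000)
member 6 (3-4): L=1.4420, (cx,cy)=(0.5978,-0.8017)
member 7 (3-5): L=1.7035, (cx,cy)=(0.9973,0.0728)
member 8 (4-5): L=1.5294, (cx,cy)=(0.5473,0.8369)
solve A·x = −loads:
  F[0-1] = -4163.0327 N (compression)
  F[0-2] = -1944.5249 N (compression)
  F[1-2] = +394.8358 N (tension)
  F[1-3] = -1420.1417 N (compression)
  F[2-3] = +1102.8652 N (tension)
  F[2-4] = +730.9612 N (tension)
  F[3-4] = -1222.7960 N (compression)
  F[3-5] = +0.0000 N (tension)
  F[4-5] = -0.0000 N (compression)
  Rx@0 = +4251.9000 N
  Ry@0 = +3465.0918 N
  Ry@4 = +980.2682 N

-4163.033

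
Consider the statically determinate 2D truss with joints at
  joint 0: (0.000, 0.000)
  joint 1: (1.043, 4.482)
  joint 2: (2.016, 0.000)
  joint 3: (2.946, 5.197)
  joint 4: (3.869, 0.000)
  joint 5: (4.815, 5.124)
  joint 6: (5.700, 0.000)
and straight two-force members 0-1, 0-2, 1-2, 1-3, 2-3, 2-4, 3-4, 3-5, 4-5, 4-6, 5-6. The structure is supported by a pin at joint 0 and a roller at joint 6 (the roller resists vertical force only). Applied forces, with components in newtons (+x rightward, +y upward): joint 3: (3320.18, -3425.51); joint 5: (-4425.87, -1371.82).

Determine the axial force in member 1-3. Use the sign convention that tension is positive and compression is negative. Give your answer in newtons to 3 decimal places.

-1252.596

N=7 nodes, M=11 members, R=3 reactions → 2N=14, M+R=14
member 0 (0-1): L=4.6018, (cx,cy)=(0.2267,0.9740)
member 1 (0-2): L=2.0160, (cx,cy)=(1.0000,0.0000)
member 2 (1-2): L=4.5864, (cx,cy)=(0.2121,-0.9772)
member 3 (1-3): L=2.0329, (cx,cy)=(0.9361,0.3517)
member 4 (2-3): L=5.2796, (cx,cy)=(0.1762,0.9844)
member 5 (2-4): L=1.8530, (cx,cy)=(1.0000,0.0000)
member 6 (3-4): L=5.2783, (cx,cy)=(0.1749,-0.9846)
member 7 (3-5): L=1.8704, (cx,cy)=(0.9992,-0.0390)
member 8 (4-5): L=5.2106, (cx,cy)=(0.1816,0.9834)
member 9 (4-6): L=1.8310, (cx,cy)=(1.0000,0.0000)
member 10 (5-6): L=5.1999, (cx,cy)=(0.1702,-0.9854)
solve A·x = −loads:
  F[0-1] = -2894.8267 N (compression)
  F[0-2] = -449.5702 N (compression)
  F[1-2] = +2434.3444 N (tension)
  F[1-3] = -1252.5962 N (compression)
  F[2-3] = -2416.7222 N (compression)
  F[2-4] = +492.5821 N (tension)
  F[3-4] = -423.3265 N (compression)
  F[3-5] = -4848.1205 N (compression)
  F[4-5] = +423.8479 N (tension)
  F[4-6] = +341.6057 N (tension)
  F[5-6] = -2007.1229 N (compression)
  Rx@0 = +1105.6900 N
  Ry@0 = +2819.4908 N
  Ry@6 = +1977.8392 N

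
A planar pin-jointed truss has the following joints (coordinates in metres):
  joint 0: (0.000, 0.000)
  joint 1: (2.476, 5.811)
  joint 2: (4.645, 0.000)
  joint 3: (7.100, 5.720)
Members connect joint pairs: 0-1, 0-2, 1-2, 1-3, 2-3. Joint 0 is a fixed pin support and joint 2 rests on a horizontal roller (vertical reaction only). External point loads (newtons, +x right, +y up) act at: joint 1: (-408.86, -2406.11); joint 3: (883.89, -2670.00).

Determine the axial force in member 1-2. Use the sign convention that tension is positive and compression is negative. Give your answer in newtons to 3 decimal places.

-3533.381

N=4 nodes, M=5 members, R=3 reactions → 2N=8, M+R=8
member 0 (0-1): L=6.3165, (cx,cy)=(0.3920,0.9200)
member 1 (0-2): L=4.6450, (cx,cy)=(1.0000,0.0000)
member 2 (1-2): L=6.2026, (cx,cy)=(0.3497,-0.9369)
member 3 (1-3): L=4.6249, (cx,cy)=(0.9998,-0.0197)
member 4 (2-3): L=6.2246, (cx,cy)=(0.3944,0.9189)
solve A·x = −loads:
  F[0-1] = +939.7888 N (tension)
  F[0-2] = +106.6435 N (tension)
  F[1-2] = -3533.3810 N (compression)
  F[1-3] = +2013.2310 N (tension)
  F[2-3] = -2862.4236 N (compression)
  Rx@0 = -475.0300 N
  Ry@0 = -864.5776 N
  Ry@2 = +5940.6876 N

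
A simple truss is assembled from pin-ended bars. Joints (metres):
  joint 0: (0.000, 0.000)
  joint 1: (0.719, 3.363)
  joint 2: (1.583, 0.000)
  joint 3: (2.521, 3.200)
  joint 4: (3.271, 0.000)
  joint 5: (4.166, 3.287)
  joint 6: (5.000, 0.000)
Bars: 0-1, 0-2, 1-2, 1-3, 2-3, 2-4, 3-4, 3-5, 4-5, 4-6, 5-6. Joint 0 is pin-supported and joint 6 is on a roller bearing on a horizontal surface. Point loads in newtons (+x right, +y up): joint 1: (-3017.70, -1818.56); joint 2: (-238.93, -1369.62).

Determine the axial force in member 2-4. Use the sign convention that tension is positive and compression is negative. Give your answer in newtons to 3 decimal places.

-1033.878

N=7 nodes, M=11 members, R=3 reactions → 2N=14, M+R=14
member 0 (0-1): L=3.4390, (cx,cy)=(0.2091,0.9779)
member 1 (0-2): L=1.5830, (cx,cy)=(1.0000,0.0000)
member 2 (1-2): L=3.4722, (cx,cy)=(0.2488,-0.9685)
member 3 (1-3): L=1.8094, (cx,cy)=(0.9959,-0.0901)
member 4 (2-3): L=3.3346, (cx,cy)=(0.2813,0.9596)
member 5 (2-4): L=1.6880, (cx,cy)=(1.0000,0.0000)
member 6 (3-4): L=3.2867, (cx,cy)=(0.2282,-0.9736)
member 7 (3-5): L=1.6473, (cx,cy)=(0.9986,0.0528)
member 8 (4-5): L=3.4067, (cx,cy)=(0.2627,0.9649)
member 9 (4-6): L=1.7290, (cx,cy)=(1.0000,0.0000)
member 10 (5-6): L=3.3912, (cx,cy)=(0.2459,-0.9693)
solve A·x = −loads:
  F[0-1] = -4624.9653 N (compression)
  F[0-2] = -2289.6778 N (compression)
  F[1-2] = +2662.3593 N (tension)
  F[1-3] = +1393.9338 N (tension)
  F[2-3] = -1259.8685 N (compression)
  F[2-4] = -1033.8781 N (compression)
  F[3-4] = +1409.4300 N (tension)
  F[3-5] = +713.2538 N (tension)
  F[4-5] = -1422.2030 N (compression)
  F[4-6] = -338.6173 N (compression)
  F[5-6] = +1376.8626 N (tension)
  Rx@0 = +3256.6300 N
  Ry@0 = +4522.7544 N
  Ry@6 = -1334.5744 N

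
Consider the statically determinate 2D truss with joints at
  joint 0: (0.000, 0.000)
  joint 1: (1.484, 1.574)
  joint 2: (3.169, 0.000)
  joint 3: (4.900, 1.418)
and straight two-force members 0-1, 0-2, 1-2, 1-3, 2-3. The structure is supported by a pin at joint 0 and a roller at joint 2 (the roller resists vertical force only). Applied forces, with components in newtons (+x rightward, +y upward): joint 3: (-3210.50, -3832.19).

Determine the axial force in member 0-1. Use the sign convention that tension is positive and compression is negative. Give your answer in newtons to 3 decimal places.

N=4 nodes, M=5 members, R=3 reactions → 2N=8, M+R=8
member 0 (0-1): L=2.1633, (cx,cy)=(0.6860,0.7276)
member 1 (0-2): L=3.1690, (cx,cy)=(1.0000,0.0000)
member 2 (1-2): L=2.3058, (cx,cy)=(0.7308,-0.6826)
member 3 (1-3): L=3.4196, (cx,cy)=(0.9990,-0.0456)
member 4 (2-3): L=2.2377, (cx,cy)=(0.7736,0.6337)
solve A·x = −loads:
  F[0-1] = +902.5313 N (tension)
  F[0-2] = -3829.6354 N (compression)
  F[1-2] = -1054.9914 N (compression)
  F[1-3] = +1391.5369 N (tension)
  F[2-3] = -5947.1483 N (compression)
  Rx@0 = +3210.5000 N
  Ry@0 = -656.6841 N
  Ry@2 = +4488.8741 N

902.531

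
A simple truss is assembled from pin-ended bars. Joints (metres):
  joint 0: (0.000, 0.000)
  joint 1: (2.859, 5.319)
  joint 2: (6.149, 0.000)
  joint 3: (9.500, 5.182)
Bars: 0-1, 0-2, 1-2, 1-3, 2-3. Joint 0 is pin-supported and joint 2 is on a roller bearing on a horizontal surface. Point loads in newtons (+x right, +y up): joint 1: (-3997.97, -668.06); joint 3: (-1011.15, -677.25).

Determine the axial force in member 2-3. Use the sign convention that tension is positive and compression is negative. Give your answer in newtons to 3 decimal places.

-820.413

N=4 nodes, M=5 members, R=3 reactions → 2N=8, M+R=8
member 0 (0-1): L=6.0387, (cx,cy)=(0.4734,0.8808)
member 1 (0-2): L=6.1490, (cx,cy)=(1.0000,0.0000)
member 2 (1-2): L=6.2543, (cx,cy)=(0.5260,-0.8505)
member 3 (1-3): L=6.6424, (cx,cy)=(0.9998,-0.0206)
member 4 (2-3): L=6.1711, (cx,cy)=(0.5430,0.8397)
solve A·x = −loads:
  F[0-1] = -4880.4632 N (compression)
  F[0-2] = -2698.4748 N (compression)
  F[1-2] = +4282.8945 N (tension)
  F[1-3] = -565.7729 N (compression)
  F[2-3] = -820.4130 N (compression)
  Rx@0 = +5009.1200 N
  Ry@0 = +4298.8184 N
  Ry@2 = -2953.5084 N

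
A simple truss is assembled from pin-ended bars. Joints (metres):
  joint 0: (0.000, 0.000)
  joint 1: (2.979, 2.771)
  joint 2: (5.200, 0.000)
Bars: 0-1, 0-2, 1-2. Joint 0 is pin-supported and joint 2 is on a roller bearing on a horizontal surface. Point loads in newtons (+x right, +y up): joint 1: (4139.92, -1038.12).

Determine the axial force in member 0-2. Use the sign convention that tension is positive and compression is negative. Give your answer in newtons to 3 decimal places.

2244.903

N=3 nodes, M=3 members, R=3 reactions → 2N=6, M+R=6
member 0 (0-1): L=4.0685, (cx,cy)=(0.7322,0.6811)
member 1 (0-2): L=5.2000, (cx,cy)=(1.0000,0.0000)
member 2 (1-2): L=3.5512, (cx,cy)=(0.6254,-0.7803)
solve A·x = −loads:
  F[0-1] = +2588.0898 N (tension)
  F[0-2] = +2244.9033 N (tension)
  F[1-2] = -3589.4566 N (compression)
  Rx@0 = -4139.9200 N
  Ry@0 = -1762.7027 N
  Ry@2 = +2800.8227 N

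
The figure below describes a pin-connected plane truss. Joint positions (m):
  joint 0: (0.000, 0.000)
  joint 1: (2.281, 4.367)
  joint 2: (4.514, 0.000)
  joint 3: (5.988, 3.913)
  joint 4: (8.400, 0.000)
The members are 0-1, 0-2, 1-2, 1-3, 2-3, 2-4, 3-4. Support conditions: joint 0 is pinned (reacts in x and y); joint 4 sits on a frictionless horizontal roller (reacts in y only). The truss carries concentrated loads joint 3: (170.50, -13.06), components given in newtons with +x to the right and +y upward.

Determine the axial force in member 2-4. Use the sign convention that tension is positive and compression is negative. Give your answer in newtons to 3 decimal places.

N=5 nodes, M=7 members, R=3 reactions → 2N=10, M+R=10
member 0 (0-1): L=4.9268, (cx,cy)=(0.4630,0.8864)
member 1 (0-2): L=4.5140, (cx,cy)=(1.0000,0.0000)
member 2 (1-2): L=4.9048, (cx,cy)=(0.4553,-0.8904)
member 3 (1-3): L=3.7347, (cx,cy)=(0.9926,-0.1216)
member 4 (2-3): L=4.1814, (cx,cy)=(0.3525,0.9358)
member 5 (2-4): L=3.8860, (cx,cy)=(1.0000,0.0000)
member 6 (3-4): L=4.5967, (cx,cy)=(0.5247,-0.8513)
solve A·x = −loads:
  F[0-1] = +85.3756 N (tension)
  F[0-2] = +130.9732 N (tension)
  F[1-2] = -96.4722 N (compression)
  F[1-3] = +84.0711 N (tension)
  F[2-3] = +91.7864 N (tension)
  F[2-4] = +54.6966 N (tension)
  F[3-4] = -104.2378 N (compression)
  Rx@0 = -170.5000 N
  Ry@0 = -75.6745 N
  Ry@4 = +88.7345 N

54.697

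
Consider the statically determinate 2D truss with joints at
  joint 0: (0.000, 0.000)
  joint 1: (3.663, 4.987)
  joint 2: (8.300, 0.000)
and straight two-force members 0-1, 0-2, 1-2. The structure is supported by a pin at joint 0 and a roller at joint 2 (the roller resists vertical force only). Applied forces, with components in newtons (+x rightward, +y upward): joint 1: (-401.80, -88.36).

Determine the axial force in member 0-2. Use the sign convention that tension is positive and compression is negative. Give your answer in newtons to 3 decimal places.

N=3 nodes, M=3 members, R=3 reactions → 2N=6, M+R=6
member 0 (0-1): L=6.1877, (cx,cy)=(0.5920,0.8060)
member 1 (0-2): L=8.3000, (cx,cy)=(1.0000,0.0000)
member 2 (1-2): L=6.8097, (cx,cy)=(0.6809,-0.7323)
solve A·x = −loads:
  F[0-1] = -360.7946 N (compression)
  F[0-2] = -188.2168 N (compression)
  F[1-2] = +276.4069 N (tension)
  Rx@0 = +401.8000 N
  Ry@0 = +290.7834 N
  Ry@2 = -202.4234 N

-188.217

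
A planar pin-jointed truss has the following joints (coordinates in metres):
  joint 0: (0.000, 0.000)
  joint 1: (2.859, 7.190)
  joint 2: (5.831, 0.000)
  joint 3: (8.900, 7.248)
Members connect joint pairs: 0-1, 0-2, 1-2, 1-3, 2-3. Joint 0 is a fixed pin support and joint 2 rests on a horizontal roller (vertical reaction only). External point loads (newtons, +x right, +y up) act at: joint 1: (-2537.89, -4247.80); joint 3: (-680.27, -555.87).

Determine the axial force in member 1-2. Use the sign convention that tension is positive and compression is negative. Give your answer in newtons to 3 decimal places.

1726.288

N=4 nodes, M=5 members, R=3 reactions → 2N=8, M+R=8
member 0 (0-1): L=7.7376, (cx,cy)=(0.3695,0.9292)
member 1 (0-2): L=5.8310, (cx,cy)=(1.0000,0.0000)
member 2 (1-2): L=7.7800, (cx,cy)=(0.3820,-0.9242)
member 3 (1-3): L=6.0413, (cx,cy)=(1.0000,0.0096)
member 4 (2-3): L=7.8710, (cx,cy)=(0.3899,0.9209)
solve A·x = −loads:
  F[0-1] = -6292.7824 N (compression)
  F[0-2] = -893.0028 N (compression)
  F[1-2] = +1726.2885 N (tension)
  F[1-3] = -446.7362 N (compression)
  F[2-3] = -598.9902 N (compression)
  Rx@0 = +3218.1600 N
  Ry@0 = +5847.4571 N
  Ry@2 = -1043.7871 N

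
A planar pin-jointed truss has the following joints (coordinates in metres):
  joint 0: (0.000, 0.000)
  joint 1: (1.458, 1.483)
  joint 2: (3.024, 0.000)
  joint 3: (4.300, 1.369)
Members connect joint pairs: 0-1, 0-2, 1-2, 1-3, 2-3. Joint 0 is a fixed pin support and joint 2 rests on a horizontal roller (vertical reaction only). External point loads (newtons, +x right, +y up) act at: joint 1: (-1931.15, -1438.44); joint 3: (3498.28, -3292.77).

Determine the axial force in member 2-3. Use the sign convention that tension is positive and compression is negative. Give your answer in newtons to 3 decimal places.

-4154.148

N=4 nodes, M=5 members, R=3 reactions → 2N=8, M+R=8
member 0 (0-1): L=2.0797, (cx,cy)=(0.7011,0.7131)
member 1 (0-2): L=3.0240, (cx,cy)=(1.0000,0.0000)
member 2 (1-2): L=2.1568, (cx,cy)=(0.7261,-0.6876)
member 3 (1-3): L=2.8443, (cx,cy)=(0.9992,-0.0401)
member 4 (2-3): L=1.8715, (cx,cy)=(0.6818,0.7315)
solve A·x = −loads:
  F[0-1] = +1796.6268 N (tension)
  F[0-2] = +307.5676 N (tension)
  F[1-2] = -4324.4996 N (compression)
  F[1-3] = +6335.7650 N (tension)
  F[2-3] = -4154.1479 N (compression)
  Rx@0 = -1567.1300 N
  Ry@0 = -1281.1598 N
  Ry@2 = +6012.3698 N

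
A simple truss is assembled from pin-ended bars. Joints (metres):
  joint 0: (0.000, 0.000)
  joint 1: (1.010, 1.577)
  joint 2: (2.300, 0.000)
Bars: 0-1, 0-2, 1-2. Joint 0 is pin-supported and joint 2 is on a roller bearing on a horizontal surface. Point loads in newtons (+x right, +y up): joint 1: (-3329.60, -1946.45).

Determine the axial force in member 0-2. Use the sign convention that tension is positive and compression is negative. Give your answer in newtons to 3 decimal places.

-1168.282

N=3 nodes, M=3 members, R=3 reactions → 2N=6, M+R=6
member 0 (0-1): L=1.8727, (cx,cy)=(0.5393,0.8421)
member 1 (0-2): L=2.3000, (cx,cy)=(1.0000,0.0000)
member 2 (1-2): L=2.0374, (cx,cy)=(0.6332,-0.7740)
solve A·x = −loads:
  F[0-1] = -4007.4396 N (compression)
  F[0-2] = -1168.2820 N (compression)
  F[1-2] = +1845.1677 N (tension)
  Rx@0 = +3329.6000 N
  Ry@0 = +3374.6520 N
  Ry@2 = -1428.2020 N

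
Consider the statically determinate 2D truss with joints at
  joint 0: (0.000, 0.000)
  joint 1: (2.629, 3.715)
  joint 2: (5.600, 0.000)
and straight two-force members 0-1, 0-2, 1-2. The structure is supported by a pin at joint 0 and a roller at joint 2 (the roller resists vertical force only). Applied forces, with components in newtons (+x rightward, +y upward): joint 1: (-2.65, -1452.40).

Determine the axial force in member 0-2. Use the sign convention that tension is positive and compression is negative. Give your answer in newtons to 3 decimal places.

543.890

N=3 nodes, M=3 members, R=3 reactions → 2N=6, M+R=6
member 0 (0-1): L=4.5511, (cx,cy)=(0.5777,0.8163)
member 1 (0-2): L=5.6000, (cx,cy)=(1.0000,0.0000)
member 2 (1-2): L=4.7569, (cx,cy)=(0.6246,-0.7810)
solve A·x = −loads:
  F[0-1] = -946.1323 N (compression)
  F[0-2] = +543.8905 N (tension)
  F[1-2] = -870.8283 N (compression)
  Rx@0 = +2.6500 N
  Ry@0 = +772.3081 N
  Ry@2 = +680.0919 N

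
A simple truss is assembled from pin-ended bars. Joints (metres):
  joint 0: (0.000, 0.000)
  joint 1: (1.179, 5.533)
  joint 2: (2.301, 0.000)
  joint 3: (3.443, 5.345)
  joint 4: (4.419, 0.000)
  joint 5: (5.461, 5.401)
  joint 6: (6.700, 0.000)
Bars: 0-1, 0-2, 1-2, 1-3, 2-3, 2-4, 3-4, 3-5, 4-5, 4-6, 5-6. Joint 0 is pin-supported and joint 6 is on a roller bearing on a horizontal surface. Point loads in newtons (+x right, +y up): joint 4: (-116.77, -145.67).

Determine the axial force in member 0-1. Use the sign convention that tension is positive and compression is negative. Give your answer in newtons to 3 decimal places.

N=7 nodes, M=11 members, R=3 reactions → 2N=14, M+R=14
member 0 (0-1): L=5.6572, (cx,cy)=(0.2084,0.9780)
member 1 (0-2): L=2.3010, (cx,cy)=(1.0000,0.0000)
member 2 (1-2): L=5.6456, (cx,cy)=(0.1987,-0.9801)
member 3 (1-3): L=2.2718, (cx,cy)=(0.9966,-0.0828)
member 4 (2-3): L=5.4656, (cx,cy)=(0.2089,0.9779)
member 5 (2-4): L=2.1180, (cx,cy)=(1.0000,0.0000)
member 6 (3-4): L=5.4334, (cx,cy)=(0.1796,-0.9837)
member 7 (3-5): L=2.0188, (cx,cy)=(0.9996,0.0277)
member 8 (4-5): L=5.5006, (cx,cy)=(0.1894,0.9819)
member 9 (4-6): L=2.2810, (cx,cy)=(1.0000,0.0000)
member 10 (5-6): L=5.5413, (cx,cy)=(0.2236,-0.9747)
solve A·x = −loads:
  F[0-1] = -50.7064 N (compression)
  F[0-2] = -106.2025 N (compression)
  F[1-2] = +52.3798 N (tension)
  F[1-3] = -21.0496 N (compression)
  F[2-3] = -52.4936 N (compression)
  F[2-4] = -84.8245 N (compression)
  F[3-4] = +49.2623 N (tension)
  F[3-5] = -40.8102 N (compression)
  F[4-5] = +99.0016 N (tension)
  F[4-6] = +22.0402 N (tension)
  F[5-6] = -98.5726 N (compression)
  Rx@0 = +116.7700 N
  Ry@0 = +49.5930 N
  Ry@6 = +96.0770 N

-50.706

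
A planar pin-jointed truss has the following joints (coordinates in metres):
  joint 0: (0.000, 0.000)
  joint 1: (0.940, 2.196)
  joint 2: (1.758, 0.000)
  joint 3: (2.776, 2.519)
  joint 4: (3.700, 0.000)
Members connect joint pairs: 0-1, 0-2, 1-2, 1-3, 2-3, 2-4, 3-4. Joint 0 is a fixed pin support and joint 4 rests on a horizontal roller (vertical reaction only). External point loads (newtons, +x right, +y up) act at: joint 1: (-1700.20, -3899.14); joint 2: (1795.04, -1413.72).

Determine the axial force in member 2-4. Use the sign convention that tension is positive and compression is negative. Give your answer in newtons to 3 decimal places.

N=5 nodes, M=7 members, R=3 reactions → 2N=10, M+R=10
member 0 (0-1): L=2.3887, (cx,cy)=(0.3935,0.9193)
member 1 (0-2): L=1.7580, (cx,cy)=(1.0000,0.0000)
member 2 (1-2): L=2.3434, (cx,cy)=(0.3491,-0.9371)
member 3 (1-3): L=1.8642, (cx,cy)=(0.9849,0.1733)
member 4 (2-3): L=2.7169, (cx,cy)=(0.3747,0.9272)
member 5 (2-4): L=1.9420, (cx,cy)=(1.0000,0.0000)
member 6 (3-4): L=2.6831, (cx,cy)=(0.3444,-0.9388)
solve A·x = −loads:
  F[0-1] = -5068.5948 N (compression)
  F[0-2] = +2089.4084 N (tension)
  F[1-2] = +709.7832 N (tension)
  F[1-3] = -550.4543 N (compression)
  F[2-3] = +807.4017 N (tension)
  F[2-4] = +239.6049 N (tension)
  F[3-4] = -695.7673 N (compression)
  Rx@0 = -94.8400 N
  Ry@0 = +4659.6513 N
  Ry@4 = +653.2087 N

239.605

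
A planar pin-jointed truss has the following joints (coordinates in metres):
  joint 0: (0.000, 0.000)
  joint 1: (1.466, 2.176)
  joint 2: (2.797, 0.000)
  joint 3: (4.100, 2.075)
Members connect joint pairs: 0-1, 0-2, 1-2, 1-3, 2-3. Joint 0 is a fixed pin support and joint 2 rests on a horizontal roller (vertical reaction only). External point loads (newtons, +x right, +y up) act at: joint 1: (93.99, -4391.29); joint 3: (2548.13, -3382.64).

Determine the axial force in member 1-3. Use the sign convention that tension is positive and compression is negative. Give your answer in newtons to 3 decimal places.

N=4 nodes, M=5 members, R=3 reactions → 2N=8, M+R=8
member 0 (0-1): L=2.6238, (cx,cy)=(0.5587,0.8293)
member 1 (0-2): L=2.7970, (cx,cy)=(1.0000,0.0000)
member 2 (1-2): L=2.5508, (cx,cy)=(0.5218,-0.8531)
member 3 (1-3): L=2.6359, (cx,cy)=(0.9993,-0.0383)
member 4 (2-3): L=2.4502, (cx,cy)=(0.5318,0.8469)
solve A·x = −loads:
  F[0-1] = +1747.9468 N (tension)
  F[0-2] = +1665.4731 N (tension)
  F[1-2] = -7052.0499 N (compression)
  F[1-3] = +4565.7612 N (tension)
  F[2-3] = -3787.6944 N (compression)
  Rx@0 = -2642.1200 N
  Ry@0 = -1449.6478 N
  Ry@2 = +9223.5778 N

4565.761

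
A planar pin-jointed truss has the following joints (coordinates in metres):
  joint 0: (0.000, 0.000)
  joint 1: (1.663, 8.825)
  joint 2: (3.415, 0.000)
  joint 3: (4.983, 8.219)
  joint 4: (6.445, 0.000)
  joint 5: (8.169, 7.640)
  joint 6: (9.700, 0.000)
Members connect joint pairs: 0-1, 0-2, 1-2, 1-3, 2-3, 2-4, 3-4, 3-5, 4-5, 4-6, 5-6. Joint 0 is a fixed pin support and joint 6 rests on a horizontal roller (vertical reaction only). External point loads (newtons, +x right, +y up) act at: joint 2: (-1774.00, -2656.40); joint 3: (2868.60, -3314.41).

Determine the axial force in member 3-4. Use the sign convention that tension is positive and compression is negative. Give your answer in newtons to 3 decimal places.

N=7 nodes, M=11 members, R=3 reactions → 2N=14, M+R=14
member 0 (0-1): L=8.9803, (cx,cy)=(0.1852,0.9827)
member 1 (0-2): L=3.4150, (cx,cy)=(1.0000,0.0000)
member 2 (1-2): L=8.9972, (cx,cy)=(0.1947,-0.9809)
member 3 (1-3): L=3.3749, (cx,cy)=(0.9837,-0.1796)
member 4 (2-3): L=8.3672, (cx,cy)=(0.1874,0.9823)
member 5 (2-4): L=3.0300, (cx,cy)=(1.0000,0.0000)
member 6 (3-4): L=8.3480, (cx,cy)=(0.1751,-0.9845)
member 7 (3-5): L=3.2382, (cx,cy)=(0.9839,-0.1788)
member 8 (4-5): L=7.8321, (cx,cy)=(0.2201,0.9755)
member 9 (4-6): L=3.2550, (cx,cy)=(1.0000,0.0000)
member 10 (5-6): L=7.7919, (cx,cy)=(0.1965,-0.9805)
solve A·x = −loads:
  F[0-1] = -918.2030 N (compression)
  F[0-2] = +1264.6353 N (tension)
  F[1-2] = +987.3528 N (tension)
  F[1-3] = -368.2851 N (compression)
  F[2-3] = +1718.3904 N (tension)
  F[2-4] = +2908.8768 N (tension)
  F[3-4] = -4765.1566 N (compression)
  F[3-5] = -2108.3245 N (compression)
  F[4-5] = +4809.4741 N (tension)
  F[4-6] = +1015.6879 N (tension)
  F[5-6] = -5169.2546 N (compression)
  Rx@0 = -1094.6000 N
  Ry@0 = +902.3219 N
  Ry@6 = +5068.4881 N

-4765.157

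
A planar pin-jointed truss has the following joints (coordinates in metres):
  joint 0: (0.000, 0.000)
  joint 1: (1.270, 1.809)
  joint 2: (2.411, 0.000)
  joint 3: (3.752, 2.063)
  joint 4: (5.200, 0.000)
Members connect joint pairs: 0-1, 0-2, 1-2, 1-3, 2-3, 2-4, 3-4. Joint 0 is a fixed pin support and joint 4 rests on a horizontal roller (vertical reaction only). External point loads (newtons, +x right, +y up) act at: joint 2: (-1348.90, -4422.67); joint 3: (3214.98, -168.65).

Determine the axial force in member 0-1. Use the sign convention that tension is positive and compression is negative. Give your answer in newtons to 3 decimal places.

N=5 nodes, M=7 members, R=3 reactions → 2N=10, M+R=10
member 0 (0-1): L=2.2103, (cx,cy)=(0.5746,0.8184)
member 1 (0-2): L=2.4110, (cx,cy)=(1.0000,0.0000)
member 2 (1-2): L=2.1388, (cx,cy)=(0.5335,-0.8458)
member 3 (1-3): L=2.4950, (cx,cy)=(0.9948,0.1018)
member 4 (2-3): L=2.4605, (cx,cy)=(0.5450,0.8384)
member 5 (2-4): L=2.7890, (cx,cy)=(1.0000,0.0000)
member 6 (3-4): L=2.5205, (cx,cy)=(0.5745,-0.8185)
solve A·x = −loads:
  F[0-1] = -1397.2393 N (compression)
  F[0-2] = +2668.9131 N (tension)
  F[1-2] = +1178.8058 N (tension)
  F[1-3] = -1439.1832 N (compression)
  F[2-3] = +4085.7381 N (tension)
  F[2-4] = +2419.9476 N (tension)
  F[3-4] = -4212.2647 N (compression)
  Rx@0 = -1866.0800 N
  Ry@0 = +1143.5631 N
  Ry@4 = +3447.7569 N

-1397.239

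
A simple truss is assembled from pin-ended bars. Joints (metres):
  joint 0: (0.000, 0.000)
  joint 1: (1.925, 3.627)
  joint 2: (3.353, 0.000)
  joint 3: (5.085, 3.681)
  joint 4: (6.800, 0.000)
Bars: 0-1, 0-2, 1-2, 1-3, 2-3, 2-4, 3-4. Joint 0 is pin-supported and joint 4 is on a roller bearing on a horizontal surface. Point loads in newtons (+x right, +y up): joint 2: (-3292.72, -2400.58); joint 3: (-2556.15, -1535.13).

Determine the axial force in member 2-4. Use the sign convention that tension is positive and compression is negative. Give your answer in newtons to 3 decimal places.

N=5 nodes, M=7 members, R=3 reactions → 2N=10, M+R=10
member 0 (0-1): L=4.1062, (cx,cy)=(0.4688,0.8833)
member 1 (0-2): L=3.3530, (cx,cy)=(1.0000,0.0000)
member 2 (1-2): L=3.8980, (cx,cy)=(0.3663,-0.9305)
member 3 (1-3): L=3.1605, (cx,cy)=(0.9999,0.0171)
member 4 (2-3): L=4.0681, (cx,cy)=(0.4257,0.9048)
member 5 (2-4): L=3.4470, (cx,cy)=(1.0000,0.0000)
member 6 (3-4): L=4.0609, (cx,cy)=(0.4223,-0.9064)
solve A·x = −loads:
  F[0-1] = -3382.4856 N (compression)
  F[0-2] = -4263.1438 N (compression)
  F[1-2] = +3160.5959 N (tension)
  F[1-3] = -2743.9883 N (compression)
  F[2-3] = -597.1117 N (compression)
  F[2-4] = +441.6578 N (tension)
  F[3-4] = -1045.7915 N (compression)
  Rx@0 = +5848.8700 N
  Ry@0 = +2987.7552 N
  Ry@4 = +947.9548 N

441.658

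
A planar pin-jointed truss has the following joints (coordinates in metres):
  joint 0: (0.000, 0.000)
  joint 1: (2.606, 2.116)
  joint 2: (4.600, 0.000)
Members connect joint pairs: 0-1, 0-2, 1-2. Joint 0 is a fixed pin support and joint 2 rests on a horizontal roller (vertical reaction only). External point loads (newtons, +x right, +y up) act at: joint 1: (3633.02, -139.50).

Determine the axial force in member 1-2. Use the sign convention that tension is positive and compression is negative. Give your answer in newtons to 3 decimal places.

-2404.888

N=3 nodes, M=3 members, R=3 reactions → 2N=6, M+R=6
member 0 (0-1): L=3.3569, (cx,cy)=(0.7763,0.6303)
member 1 (0-2): L=4.6000, (cx,cy)=(1.0000,0.0000)
member 2 (1-2): L=2.9075, (cx,cy)=(0.6858,-0.7278)
solve A·x = −loads:
  F[0-1] = +2555.2940 N (tension)
  F[0-2] = +1649.3084 N (tension)
  F[1-2] = -2404.8877 N (compression)
  Rx@0 = -3633.0200 N
  Ry@0 = -1610.7190 N
  Ry@2 = +1750.2190 N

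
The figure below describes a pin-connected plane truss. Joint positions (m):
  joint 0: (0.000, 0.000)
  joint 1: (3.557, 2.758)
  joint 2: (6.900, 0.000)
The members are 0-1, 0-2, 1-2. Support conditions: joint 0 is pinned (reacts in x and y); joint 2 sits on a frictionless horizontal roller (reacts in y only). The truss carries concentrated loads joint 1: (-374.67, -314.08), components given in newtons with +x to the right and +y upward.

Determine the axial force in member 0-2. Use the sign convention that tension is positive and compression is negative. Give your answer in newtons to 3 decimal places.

N=3 nodes, M=3 members, R=3 reactions → 2N=6, M+R=6
member 0 (0-1): L=4.5010, (cx,cy)=(0.7903,0.6128)
member 1 (0-2): L=6.9000, (cx,cy)=(1.0000,0.0000)
member 2 (1-2): L=4.3338, (cx,cy)=(0.7714,-0.6364)
solve A·x = −loads:
  F[0-1] = -492.7395 N (compression)
  F[0-2] = +14.7285 N (tension)
  F[1-2] = -19.0939 N (compression)
  Rx@0 = +374.6700 N
  Ry@0 = +301.9289 N
  Ry@2 = +12.1511 N

14.728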